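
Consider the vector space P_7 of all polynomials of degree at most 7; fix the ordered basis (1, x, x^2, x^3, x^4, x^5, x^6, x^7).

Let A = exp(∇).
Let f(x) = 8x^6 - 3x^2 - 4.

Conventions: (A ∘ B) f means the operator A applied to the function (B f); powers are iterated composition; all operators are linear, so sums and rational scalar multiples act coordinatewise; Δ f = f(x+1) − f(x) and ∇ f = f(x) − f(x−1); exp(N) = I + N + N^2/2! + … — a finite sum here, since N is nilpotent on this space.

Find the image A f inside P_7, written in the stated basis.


order-1 term: 48x^5 - 120x^4 + 160x^3 - 120x^2 + 42x - 5
order-2 term: 120x^4 - 480x^3 + 840x^2 - 720x + 245
order-3 term: 160x^3 - 720x^2 + 1200x - 720
order-4 term: 120x^2 - 480x + 520
order-5 term: 48x - 120
order-6 term: 8
the series for exp(∇) f terminates at order 6
exp(∇) f = 8x^6 + 48x^5 - 160x^3 + 117x^2 + 90x - 76

the image equals g(x) = 8x^6 + 48x^5 - 160x^3 + 117x^2 + 90x - 76


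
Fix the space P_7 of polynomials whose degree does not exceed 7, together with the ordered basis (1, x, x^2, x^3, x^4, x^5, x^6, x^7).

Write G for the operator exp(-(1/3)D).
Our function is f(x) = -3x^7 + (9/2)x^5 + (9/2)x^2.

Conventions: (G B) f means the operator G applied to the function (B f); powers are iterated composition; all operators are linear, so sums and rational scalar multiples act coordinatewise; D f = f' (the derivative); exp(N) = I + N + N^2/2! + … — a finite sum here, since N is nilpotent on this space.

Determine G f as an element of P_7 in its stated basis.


g(x) = -3x^7 + 7x^6 - (5/2)x^5 - (65/18)x^4 + (100/27)x^3 + (167/54)x^2 - (1337/486)x + 352/729

order-1 term: 7x^6 - (15/2)x^4 - 3x
order-2 term: -7x^5 + 5x^3 + 1/2
order-3 term: (35/9)x^4 - (5/3)x^2
order-4 term: -(35/27)x^3 + (5/18)x
order-5 term: (7/27)x^2 - 1/54
order-6 term: -(7/243)x
order-7 term: 1/729
the series for exp(-(1/3)D) f terminates at order 7
exp(-(1/3)D) f = -3x^7 + 7x^6 - (5/2)x^5 - (65/18)x^4 + (100/27)x^3 + (167/54)x^2 - (1337/486)x + 352/729


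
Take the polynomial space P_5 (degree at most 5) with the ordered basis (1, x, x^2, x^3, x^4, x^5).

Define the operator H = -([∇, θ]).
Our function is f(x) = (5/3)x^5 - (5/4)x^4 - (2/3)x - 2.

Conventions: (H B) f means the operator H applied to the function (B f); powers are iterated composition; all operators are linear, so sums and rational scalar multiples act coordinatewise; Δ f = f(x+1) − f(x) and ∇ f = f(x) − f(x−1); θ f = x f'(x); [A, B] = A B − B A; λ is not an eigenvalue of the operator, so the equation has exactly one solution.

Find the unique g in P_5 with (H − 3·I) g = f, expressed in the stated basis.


g(x) = -(5/9)x^5 + (145/108)x^4 - (445/81)x^3 + (1330/81)x^2 - (7481/243)x + 21932/729

write g with unknown coordinates in the stated basis and equate coefficients in (H − 3·I) g = f
solving from the highest basis element down gives g = -(5/9)x^5 + (145/108)x^4 - (445/81)x^3 + (1330/81)x^2 - (7481/243)x + 21932/729
check: H g = (25/9)x^4 - (445/27)x^3 + (1330/27)x^2 - (7535/81)x + 21446/243
so H g − 3·g = (5/3)x^5 - (5/4)x^4 - (2/3)x - 2 = f ✓


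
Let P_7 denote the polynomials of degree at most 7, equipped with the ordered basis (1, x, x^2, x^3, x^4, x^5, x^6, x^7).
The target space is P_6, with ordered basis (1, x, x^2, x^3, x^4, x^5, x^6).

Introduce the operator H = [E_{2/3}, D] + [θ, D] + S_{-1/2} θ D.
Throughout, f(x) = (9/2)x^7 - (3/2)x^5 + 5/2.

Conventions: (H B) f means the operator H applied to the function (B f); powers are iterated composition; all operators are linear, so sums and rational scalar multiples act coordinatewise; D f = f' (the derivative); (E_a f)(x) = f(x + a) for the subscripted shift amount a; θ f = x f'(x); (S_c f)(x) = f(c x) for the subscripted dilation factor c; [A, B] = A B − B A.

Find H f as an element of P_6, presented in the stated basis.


g(x) = -(1827/64)x^6 + (45/8)x^4

D f = (63/2)x^6 - (15/2)x^4
E_{2/3} D f = (63/2)x^6 + 126x^5 + (405/2)x^4 + (500/3)x^3 + (220/3)x^2 + 16x + 104/81
E_{2/3} f = (9/2)x^7 + 21x^6 + (81/2)x^5 + (125/3)x^4 + (220/9)x^3 + 8x^2 + (104/81)x + 1247/486
D E_{2/3} f = (63/2)x^6 + 126x^5 + (405/2)x^4 + (500/3)x^3 + (220/3)x^2 + 16x + 104/81
[E_{2/3}, D] f = 0
D f = (63/2)x^6 - (15/2)x^4
θ D f = 189x^6 - 30x^4
θ f = (63/2)x^7 - (15/2)x^5
D θ f = (441/2)x^6 - (75/2)x^4
[θ, D] f = -(63/2)x^6 + (15/2)x^4
D f = (63/2)x^6 - (15/2)x^4
θ D f = 189x^6 - 30x^4
S_{-1/2} θ D f = (189/64)x^6 - (15/8)x^4
([E_{2/3}, D] + [θ, D] + S_{-1/2} θ D) f = -(1827/64)x^6 + (45/8)x^4


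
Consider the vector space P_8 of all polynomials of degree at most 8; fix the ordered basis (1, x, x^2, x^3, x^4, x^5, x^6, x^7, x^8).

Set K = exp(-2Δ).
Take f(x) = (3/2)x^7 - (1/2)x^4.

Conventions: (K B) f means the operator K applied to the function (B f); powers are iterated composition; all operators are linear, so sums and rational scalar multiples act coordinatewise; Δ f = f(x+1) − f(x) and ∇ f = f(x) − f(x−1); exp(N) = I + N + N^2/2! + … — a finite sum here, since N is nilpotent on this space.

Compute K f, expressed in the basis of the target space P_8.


order-1 term: -21x^6 - 63x^5 - 105x^4 - 101x^3 - 57x^2 - 17x - 2
order-2 term: 126x^5 + 630x^4 + 1470x^3 + 1878x^2 + 1278x + 364
order-3 term: -420x^4 - 2520x^3 - 6300x^2 - 7544x - 3588
order-4 term: 840x^3 + 5040x^2 + 10920x + 8392
order-5 term: -1008x^2 - 5040x - 6720
order-6 term: 672x + 2016
order-7 term: -192
the series for exp(-2Δ) f terminates at order 7
exp(-2Δ) f = (3/2)x^7 - 21x^6 + 63x^5 + (209/2)x^4 - 311x^3 - 447x^2 + 269x + 270

g(x) = (3/2)x^7 - 21x^6 + 63x^5 + (209/2)x^4 - 311x^3 - 447x^2 + 269x + 270


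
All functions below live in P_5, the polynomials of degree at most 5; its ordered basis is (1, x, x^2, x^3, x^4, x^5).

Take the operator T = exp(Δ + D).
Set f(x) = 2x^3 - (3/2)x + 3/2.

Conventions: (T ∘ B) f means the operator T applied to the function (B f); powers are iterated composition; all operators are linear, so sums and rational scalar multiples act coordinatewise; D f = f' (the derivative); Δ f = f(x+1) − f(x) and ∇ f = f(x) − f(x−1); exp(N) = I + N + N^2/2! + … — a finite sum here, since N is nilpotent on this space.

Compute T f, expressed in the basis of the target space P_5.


the result is g(x) = 2x^3 + 12x^2 + (57/2)x + 57/2

order-1 term: 12x^2 + 6x - 1
order-2 term: 24x + 12
order-3 term: 16
the series for exp(Δ + D) f terminates at order 3
exp(Δ + D) f = 2x^3 + 12x^2 + (57/2)x + 57/2


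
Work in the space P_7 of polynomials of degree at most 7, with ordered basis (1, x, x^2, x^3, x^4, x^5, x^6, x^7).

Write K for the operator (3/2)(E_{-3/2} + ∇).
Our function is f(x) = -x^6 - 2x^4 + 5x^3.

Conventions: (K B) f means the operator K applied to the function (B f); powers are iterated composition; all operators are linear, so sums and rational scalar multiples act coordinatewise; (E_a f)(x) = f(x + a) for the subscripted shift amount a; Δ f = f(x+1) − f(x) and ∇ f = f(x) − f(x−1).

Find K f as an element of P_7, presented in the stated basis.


g(x) = -(3/2)x^6 + (9/2)x^5 - (249/8)x^4 + (339/4)x^3 - (4005/32)x^2 + (3711/32)x - 5835/128

E_{-3/2} f = -x^6 + 9x^5 - (143/4)x^4 + (169/2)x^3 - (2007/16)x^2 + (1701/16)x - 2457/64
∇ f = -6x^5 + 15x^4 - 28x^3 + 42x^2 - 29x + 8
(E_{-3/2} + ∇) f = -x^6 + 3x^5 - (83/4)x^4 + (113/2)x^3 - (1335/16)x^2 + (1237/16)x - 1945/64
((3/2)(E_{-3/2} + ∇)) f = -(3/2)x^6 + (9/2)x^5 - (249/8)x^4 + (339/4)x^3 - (4005/32)x^2 + (3711/32)x - 5835/128


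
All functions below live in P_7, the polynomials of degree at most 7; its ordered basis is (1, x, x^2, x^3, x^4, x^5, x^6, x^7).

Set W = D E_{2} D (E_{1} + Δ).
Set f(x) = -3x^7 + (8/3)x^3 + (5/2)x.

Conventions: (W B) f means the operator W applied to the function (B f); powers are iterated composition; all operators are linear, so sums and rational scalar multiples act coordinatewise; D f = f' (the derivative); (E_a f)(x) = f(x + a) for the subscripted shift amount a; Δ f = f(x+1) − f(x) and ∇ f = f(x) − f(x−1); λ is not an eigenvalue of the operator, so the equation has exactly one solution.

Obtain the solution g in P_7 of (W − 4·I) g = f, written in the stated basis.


write g with unknown coordinates in the stated basis and equate coefficients in (W − 4·I) g = f
solving from the highest basis element down gives g = (3/4)x^7 + (63/8)x^5 + (315/2)x^4 + (27389/24)x^3 + (9135/2)x^2 + (206299/16)x + 42265/2
check: W g = (63/2)x^5 + 630x^4 + (9135/2)x^3 + 18270x^2 + (206309/4)x + 84530
so W g − 4·g = -3x^7 + (8/3)x^3 + (5/2)x = f ✓

g(x) = (3/4)x^7 + (63/8)x^5 + (315/2)x^4 + (27389/24)x^3 + (9135/2)x^2 + (206299/16)x + 42265/2


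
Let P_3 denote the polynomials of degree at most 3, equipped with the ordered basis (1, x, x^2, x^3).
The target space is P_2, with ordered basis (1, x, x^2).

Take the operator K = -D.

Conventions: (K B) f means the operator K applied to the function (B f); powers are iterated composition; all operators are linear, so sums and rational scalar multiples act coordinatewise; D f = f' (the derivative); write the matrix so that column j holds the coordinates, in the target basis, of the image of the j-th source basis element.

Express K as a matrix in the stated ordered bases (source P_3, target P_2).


the matrix is [[0, -1, 0, 0]; [0, 0, -2, 0]; [0, 0, 0, -3]] (rows listed top to bottom)

image of 1: 0
image of x: -1
image of x^2: -2x
image of x^3: -3x^2
each image's coordinates form column j of the matrix


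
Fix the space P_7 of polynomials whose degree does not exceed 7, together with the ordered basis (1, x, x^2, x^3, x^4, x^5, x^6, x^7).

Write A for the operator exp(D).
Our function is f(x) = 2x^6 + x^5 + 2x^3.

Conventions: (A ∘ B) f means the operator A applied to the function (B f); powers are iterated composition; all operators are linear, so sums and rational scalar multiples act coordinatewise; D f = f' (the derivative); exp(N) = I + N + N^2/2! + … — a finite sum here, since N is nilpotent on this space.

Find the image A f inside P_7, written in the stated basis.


g(x) = 2x^6 + 13x^5 + 35x^4 + 52x^3 + 46x^2 + 23x + 5

order-1 term: 12x^5 + 5x^4 + 6x^2
order-2 term: 30x^4 + 10x^3 + 6x
order-3 term: 40x^3 + 10x^2 + 2
order-4 term: 30x^2 + 5x
order-5 term: 12x + 1
order-6 term: 2
the series for exp(D) f terminates at order 6
exp(D) f = 2x^6 + 13x^5 + 35x^4 + 52x^3 + 46x^2 + 23x + 5


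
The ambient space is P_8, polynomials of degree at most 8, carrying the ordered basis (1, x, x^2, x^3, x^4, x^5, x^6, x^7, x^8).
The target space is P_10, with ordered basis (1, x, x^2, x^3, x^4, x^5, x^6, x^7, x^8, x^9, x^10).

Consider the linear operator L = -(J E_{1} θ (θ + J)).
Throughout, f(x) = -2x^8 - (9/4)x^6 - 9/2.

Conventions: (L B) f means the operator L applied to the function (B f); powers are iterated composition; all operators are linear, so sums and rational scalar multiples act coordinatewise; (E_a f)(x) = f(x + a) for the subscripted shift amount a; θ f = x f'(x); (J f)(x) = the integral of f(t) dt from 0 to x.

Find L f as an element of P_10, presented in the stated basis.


θ f = -16x^8 - (27/2)x^6
J f = -(2/9)x^9 - (9/28)x^7 - (9/2)x
(θ + J) f = -(2/9)x^9 - 16x^8 - (9/28)x^7 - (27/2)x^6 - (9/2)x
θ (θ + J) f = -2x^9 - 128x^8 - (9/4)x^7 - 81x^6 - (9/2)x
E_{1} θ (θ + J) f = -2x^9 - 146x^8 - (4393/4)x^7 - (15395/4)x^6 - (31813/4)x^5 - (42023/4)x^4 - (36139/4)x^3 - (19673/4)x^2 - (6193/4)x - 871/4
J (E_{1} θ) (θ + J) f = -(1/5)x^10 - (146/9)x^9 - (4393/32)x^8 - (15395/28)x^7 - (31813/24)x^6 - (42023/20)x^5 - (36139/16)x^4 - (19673/12)x^3 - (6193/8)x^2 - (871/4)x
(-(J E_{1} θ (θ + J))) f = (1/5)x^10 + (146/9)x^9 + (4393/32)x^8 + (15395/28)x^7 + (31813/24)x^6 + (42023/20)x^5 + (36139/16)x^4 + (19673/12)x^3 + (6193/8)x^2 + (871/4)x

the image equals g(x) = (1/5)x^10 + (146/9)x^9 + (4393/32)x^8 + (15395/28)x^7 + (31813/24)x^6 + (42023/20)x^5 + (36139/16)x^4 + (19673/12)x^3 + (6193/8)x^2 + (871/4)x


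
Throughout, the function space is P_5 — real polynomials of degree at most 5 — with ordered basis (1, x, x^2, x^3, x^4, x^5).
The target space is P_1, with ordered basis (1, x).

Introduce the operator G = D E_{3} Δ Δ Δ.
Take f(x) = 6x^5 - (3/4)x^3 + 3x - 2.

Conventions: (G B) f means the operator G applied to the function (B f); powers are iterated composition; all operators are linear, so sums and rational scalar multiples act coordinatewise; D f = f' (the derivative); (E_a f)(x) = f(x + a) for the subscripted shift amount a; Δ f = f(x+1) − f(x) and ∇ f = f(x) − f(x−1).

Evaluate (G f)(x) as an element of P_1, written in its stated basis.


Δ f = 30x^4 + 60x^3 + (231/4)x^2 + (111/4)x + 33/4
Δ Δ f = 120x^3 + 360x^2 + (831/2)x + 351/2
Δ Δ Δ f = 360x^2 + 1080x + 1791/2
E_{3} Δ Δ Δ f = 360x^2 + 3240x + 14751/2
D E_{3} Δ Δ Δ f = 720x + 3240

the result is g(x) = 720x + 3240


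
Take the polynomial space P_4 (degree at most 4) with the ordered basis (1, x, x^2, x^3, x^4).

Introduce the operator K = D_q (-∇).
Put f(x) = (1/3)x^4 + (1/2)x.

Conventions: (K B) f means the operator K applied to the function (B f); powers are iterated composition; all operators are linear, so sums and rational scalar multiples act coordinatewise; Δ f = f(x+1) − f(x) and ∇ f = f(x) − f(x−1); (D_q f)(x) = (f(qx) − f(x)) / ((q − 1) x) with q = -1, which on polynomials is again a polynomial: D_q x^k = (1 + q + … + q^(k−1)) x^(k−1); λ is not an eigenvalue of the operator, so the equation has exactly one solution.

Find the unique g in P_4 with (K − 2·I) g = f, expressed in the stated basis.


g(x) = -(1/6)x^4 + (1/3)x^2 - (1/4)x

write g with unknown coordinates in the stated basis and equate coefficients in (K − 2·I) g = f
solving from the highest basis element down gives g = -(1/6)x^4 + (1/3)x^2 - (1/4)x
check: K g = (2/3)x^2
so K g − 2·g = (1/3)x^4 + (1/2)x = f ✓


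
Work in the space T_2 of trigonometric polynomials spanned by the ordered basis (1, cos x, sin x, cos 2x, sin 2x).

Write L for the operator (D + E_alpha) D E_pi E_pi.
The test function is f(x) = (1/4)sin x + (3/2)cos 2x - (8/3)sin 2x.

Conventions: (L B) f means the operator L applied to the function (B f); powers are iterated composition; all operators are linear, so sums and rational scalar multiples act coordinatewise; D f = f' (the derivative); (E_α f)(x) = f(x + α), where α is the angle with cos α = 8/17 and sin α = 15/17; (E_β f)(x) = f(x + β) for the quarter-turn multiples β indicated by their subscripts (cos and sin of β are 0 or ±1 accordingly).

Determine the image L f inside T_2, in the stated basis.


E_pi f = -(1/4)sin x + (3/2)cos 2x - (8/3)sin 2x
E_pi E_pi f = (1/4)sin x + (3/2)cos 2x - (8/3)sin 2x
D E_pi E_pi f = (1/4)cos x - (16/3)cos 2x - 3sin 2x
D (D E_pi E_pi) f = -(1/4)sin x - 6cos 2x + (32/3)sin 2x
E_alpha (D E_pi E_pi) f = (2/17)cos x - (15/68)sin x + (416/867)cos 2x + (1763/289)sin 2x
(D + E_alpha) (D E_pi E_pi) f = (2/17)cos x - (8/17)sin x - (4786/867)cos 2x + (14537/867)sin 2x

g(x) = (2/17)cos x - (8/17)sin x - (4786/867)cos 2x + (14537/867)sin 2x


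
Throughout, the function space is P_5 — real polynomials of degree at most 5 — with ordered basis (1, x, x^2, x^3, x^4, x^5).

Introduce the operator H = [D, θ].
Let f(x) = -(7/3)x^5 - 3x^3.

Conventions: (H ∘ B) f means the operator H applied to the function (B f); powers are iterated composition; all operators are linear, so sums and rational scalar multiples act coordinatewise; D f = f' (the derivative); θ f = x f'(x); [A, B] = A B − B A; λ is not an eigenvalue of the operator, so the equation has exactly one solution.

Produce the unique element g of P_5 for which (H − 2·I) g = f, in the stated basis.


g(x) = (7/6)x^5 + (35/12)x^4 + (22/3)x^3 + 11x^2 + 11x + 11/2

write g with unknown coordinates in the stated basis and equate coefficients in (H − 2·I) g = f
solving from the highest basis element down gives g = (7/6)x^5 + (35/12)x^4 + (22/3)x^3 + 11x^2 + 11x + 11/2
check: H g = (35/6)x^4 + (35/3)x^3 + 22x^2 + 22x + 11
so H g − 2·g = -(7/3)x^5 - 3x^3 = f ✓


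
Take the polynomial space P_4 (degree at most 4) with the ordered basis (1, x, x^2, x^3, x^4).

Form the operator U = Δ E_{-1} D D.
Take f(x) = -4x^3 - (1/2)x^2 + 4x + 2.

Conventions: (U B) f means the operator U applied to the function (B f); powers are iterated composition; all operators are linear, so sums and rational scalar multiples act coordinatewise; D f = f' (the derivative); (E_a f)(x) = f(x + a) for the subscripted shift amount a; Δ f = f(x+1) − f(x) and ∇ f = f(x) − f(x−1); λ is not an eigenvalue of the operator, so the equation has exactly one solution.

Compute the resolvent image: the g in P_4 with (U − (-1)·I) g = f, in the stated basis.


write g with unknown coordinates in the stated basis and equate coefficients in (U − (-1)·I) g = f
solving from the highest basis element down gives g = -4x^3 - (1/2)x^2 + 4x + 26
check: U g = -24
so U g − (-1)·g = -4x^3 - (1/2)x^2 + 4x + 2 = f ✓

the result is g(x) = -4x^3 - (1/2)x^2 + 4x + 26


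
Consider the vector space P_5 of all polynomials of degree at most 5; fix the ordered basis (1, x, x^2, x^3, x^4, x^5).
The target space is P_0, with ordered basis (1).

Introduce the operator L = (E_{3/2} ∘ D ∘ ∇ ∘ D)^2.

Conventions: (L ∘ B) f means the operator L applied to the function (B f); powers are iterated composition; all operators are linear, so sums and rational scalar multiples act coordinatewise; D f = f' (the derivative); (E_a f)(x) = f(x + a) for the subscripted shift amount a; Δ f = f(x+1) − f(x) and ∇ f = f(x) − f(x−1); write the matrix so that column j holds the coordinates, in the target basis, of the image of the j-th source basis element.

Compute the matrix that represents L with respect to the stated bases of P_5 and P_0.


image of 1: 0
image of x: 0
image of x^2: 0
image of x^3: 0
image of x^4: 0
image of x^5: 0
each image's coordinates form column j of the matrix

the matrix is [[0, 0, 0, 0, 0, 0]] (rows listed top to bottom)


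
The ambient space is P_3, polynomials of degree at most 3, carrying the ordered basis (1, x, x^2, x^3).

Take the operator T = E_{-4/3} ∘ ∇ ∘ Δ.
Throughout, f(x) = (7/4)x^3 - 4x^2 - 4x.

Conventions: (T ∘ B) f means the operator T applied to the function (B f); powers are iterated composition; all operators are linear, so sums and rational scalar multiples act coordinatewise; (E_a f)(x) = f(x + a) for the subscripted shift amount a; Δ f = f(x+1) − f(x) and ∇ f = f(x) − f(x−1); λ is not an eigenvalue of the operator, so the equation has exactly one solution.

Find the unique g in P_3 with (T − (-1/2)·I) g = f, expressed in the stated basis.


the image equals g(x) = (7/2)x^3 - 8x^2 - 50x + 88

write g with unknown coordinates in the stated basis and equate coefficients in (T − (-1/2)·I) g = f
solving from the highest basis element down gives g = (7/2)x^3 - 8x^2 - 50x + 88
check: T g = 21x - 44
so T g − (-1/2)·g = (7/4)x^3 - 4x^2 - 4x = f ✓


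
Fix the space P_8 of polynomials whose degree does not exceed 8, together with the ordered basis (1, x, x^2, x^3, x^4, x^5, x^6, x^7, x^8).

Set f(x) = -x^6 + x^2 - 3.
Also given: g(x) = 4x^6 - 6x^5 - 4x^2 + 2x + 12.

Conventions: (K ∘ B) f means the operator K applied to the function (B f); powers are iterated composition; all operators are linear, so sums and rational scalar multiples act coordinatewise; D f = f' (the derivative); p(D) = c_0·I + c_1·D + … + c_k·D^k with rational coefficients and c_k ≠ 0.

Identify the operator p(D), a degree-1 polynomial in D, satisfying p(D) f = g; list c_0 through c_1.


c_0 = -4, c_1 = 1

D^0 f = -x^6 + x^2 - 3
D^1 f = -6x^5 + 2x
matching coefficients of g against c_0 f + c_1 Df + … from the top degree down determines the c_i
solution: c_0 = -4, c_1 = 1


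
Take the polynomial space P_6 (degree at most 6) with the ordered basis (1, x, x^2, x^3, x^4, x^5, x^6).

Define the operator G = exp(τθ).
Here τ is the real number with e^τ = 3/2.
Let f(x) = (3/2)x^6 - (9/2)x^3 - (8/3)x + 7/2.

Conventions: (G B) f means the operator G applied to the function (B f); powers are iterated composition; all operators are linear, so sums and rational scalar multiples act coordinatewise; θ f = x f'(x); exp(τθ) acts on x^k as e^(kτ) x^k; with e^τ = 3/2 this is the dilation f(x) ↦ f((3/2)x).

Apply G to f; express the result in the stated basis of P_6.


exp(τθ) x^k = e^(kτ) x^k; with e^τ = 3/2 this sends x^k to (3/2)^k x^k
x ↦ 3/2 x
x^3 ↦ 27/8 x^3
x^6 ↦ 729/64 x^6
applying this coordinatewise to f: exp(τθ) f = (2187/128)x^6 - (243/16)x^3 - 4x + 7/2

g(x) = (2187/128)x^6 - (243/16)x^3 - 4x + 7/2


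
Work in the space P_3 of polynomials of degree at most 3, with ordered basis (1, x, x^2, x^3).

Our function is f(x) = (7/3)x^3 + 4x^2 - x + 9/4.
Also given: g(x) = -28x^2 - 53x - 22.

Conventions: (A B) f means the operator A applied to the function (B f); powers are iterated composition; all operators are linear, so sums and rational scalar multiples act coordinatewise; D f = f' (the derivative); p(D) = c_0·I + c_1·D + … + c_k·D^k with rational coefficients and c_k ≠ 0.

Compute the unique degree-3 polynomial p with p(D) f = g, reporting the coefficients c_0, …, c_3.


c_0 = 0, c_1 = -4, c_2 = -3/2, c_3 = -1

D^0 f = (7/3)x^3 + 4x^2 - x + 9/4
D^1 f = 7x^2 + 8x - 1
D^2 f = 14x + 8
D^3 f = 14
matching coefficients of g against c_0 f + c_1 Df + … from the top degree down determines the c_i
solution: c_0 = 0, c_1 = -4, c_2 = -3/2, c_3 = -1


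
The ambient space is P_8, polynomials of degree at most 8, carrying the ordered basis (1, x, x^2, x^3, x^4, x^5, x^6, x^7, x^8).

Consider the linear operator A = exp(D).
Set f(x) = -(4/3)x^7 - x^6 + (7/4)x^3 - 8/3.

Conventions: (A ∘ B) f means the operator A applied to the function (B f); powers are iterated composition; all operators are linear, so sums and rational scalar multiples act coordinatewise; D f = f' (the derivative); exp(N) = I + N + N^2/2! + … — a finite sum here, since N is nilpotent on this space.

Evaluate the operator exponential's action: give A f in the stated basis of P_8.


order-1 term: -(28/3)x^6 - 6x^5 + (21/4)x^2
order-2 term: -28x^5 - 15x^4 + (21/4)x
order-3 term: -(140/3)x^4 - 20x^3 + 7/4
order-4 term: -(140/3)x^3 - 15x^2
order-5 term: -28x^2 - 6x
order-6 term: -(28/3)x - 1
order-7 term: -4/3
the series for exp(D) f terminates at order 7
exp(D) f = -(4/3)x^7 - (31/3)x^6 - 34x^5 - (185/3)x^4 - (779/12)x^3 - (151/4)x^2 - (121/12)x - 13/4

the result is g(x) = -(4/3)x^7 - (31/3)x^6 - 34x^5 - (185/3)x^4 - (779/12)x^3 - (151/4)x^2 - (121/12)x - 13/4


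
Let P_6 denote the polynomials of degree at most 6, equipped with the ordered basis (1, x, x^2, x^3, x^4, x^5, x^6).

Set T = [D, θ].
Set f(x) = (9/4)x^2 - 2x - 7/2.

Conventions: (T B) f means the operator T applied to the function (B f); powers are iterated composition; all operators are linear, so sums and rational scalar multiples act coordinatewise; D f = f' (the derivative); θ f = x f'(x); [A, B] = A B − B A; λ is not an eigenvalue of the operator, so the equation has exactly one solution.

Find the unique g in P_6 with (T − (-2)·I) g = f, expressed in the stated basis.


g(x) = (9/8)x^2 - (17/8)x - 11/16

write g with unknown coordinates in the stated basis and equate coefficients in (T − (-2)·I) g = f
solving from the highest basis element down gives g = (9/8)x^2 - (17/8)x - 11/16
check: T g = (9/4)x - 17/8
so T g − (-2)·g = (9/4)x^2 - 2x - 7/2 = f ✓


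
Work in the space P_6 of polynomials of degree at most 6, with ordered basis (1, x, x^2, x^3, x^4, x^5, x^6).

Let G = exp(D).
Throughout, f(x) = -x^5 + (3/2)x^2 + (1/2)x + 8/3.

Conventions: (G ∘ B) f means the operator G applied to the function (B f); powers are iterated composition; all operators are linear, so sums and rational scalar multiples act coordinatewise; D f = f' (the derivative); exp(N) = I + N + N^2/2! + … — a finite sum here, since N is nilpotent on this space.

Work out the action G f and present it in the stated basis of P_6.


order-1 term: -5x^4 + 3x + 1/2
order-2 term: -10x^3 + 3/2
order-3 term: -10x^2
order-4 term: -5x
order-5 term: -1
the series for exp(D) f terminates at order 5
exp(D) f = -x^5 - 5x^4 - 10x^3 - (17/2)x^2 - (3/2)x + 11/3

the image equals g(x) = -x^5 - 5x^4 - 10x^3 - (17/2)x^2 - (3/2)x + 11/3


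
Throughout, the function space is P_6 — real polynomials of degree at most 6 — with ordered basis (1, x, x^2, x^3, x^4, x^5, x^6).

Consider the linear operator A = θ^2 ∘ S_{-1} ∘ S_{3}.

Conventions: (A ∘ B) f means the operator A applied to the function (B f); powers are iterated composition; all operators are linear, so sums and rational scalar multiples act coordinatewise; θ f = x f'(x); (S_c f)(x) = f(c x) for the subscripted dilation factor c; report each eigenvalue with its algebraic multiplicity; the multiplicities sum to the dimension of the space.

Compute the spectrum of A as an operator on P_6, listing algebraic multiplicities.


image of 1: 0
image of x: -3x
image of x^2: 36x^2
image of x^3: -243x^3
image of x^4: 1296x^4
image of x^5: -6075x^5
image of x^6: 26244x^6
the matrix is upper triangular; its diagonal is (0, -3, 36, -243, 1296, -6075, 26244)
for a triangular matrix the eigenvalues are the diagonal entries, with algebraic multiplicity their repetition count

λ = -6075 (multiplicity 1), λ = -243 (multiplicity 1), λ = -3 (multiplicity 1), λ = 0 (multiplicity 1), λ = 36 (multiplicity 1), λ = 1296 (multiplicity 1), λ = 26244 (multiplicity 1)


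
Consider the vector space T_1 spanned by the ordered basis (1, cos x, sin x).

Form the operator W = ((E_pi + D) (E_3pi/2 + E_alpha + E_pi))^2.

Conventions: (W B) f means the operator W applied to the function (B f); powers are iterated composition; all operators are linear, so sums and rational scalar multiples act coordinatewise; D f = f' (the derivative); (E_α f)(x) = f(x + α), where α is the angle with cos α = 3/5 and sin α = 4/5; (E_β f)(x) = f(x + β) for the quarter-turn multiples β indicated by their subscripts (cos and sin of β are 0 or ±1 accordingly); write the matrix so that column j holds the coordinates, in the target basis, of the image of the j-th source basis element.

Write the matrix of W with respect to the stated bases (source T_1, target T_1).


image of 1: 9
image of cos x: (8/25)cos x + (6/25)sin x
image of sin x: -(6/25)cos x + (8/25)sin x
each image's coordinates form column j of the matrix

the matrix is [[9, 0, 0]; [0, 8/25, -6/25]; [0, 6/25, 8/25]] (rows listed top to bottom)


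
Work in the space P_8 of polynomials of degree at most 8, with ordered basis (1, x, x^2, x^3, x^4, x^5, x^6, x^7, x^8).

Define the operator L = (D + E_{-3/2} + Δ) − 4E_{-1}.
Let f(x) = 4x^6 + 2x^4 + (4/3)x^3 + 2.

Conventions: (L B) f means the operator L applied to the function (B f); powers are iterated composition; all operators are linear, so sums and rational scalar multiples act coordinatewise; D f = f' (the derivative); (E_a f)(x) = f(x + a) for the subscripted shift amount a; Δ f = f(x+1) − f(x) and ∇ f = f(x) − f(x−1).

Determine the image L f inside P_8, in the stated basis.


D f = 24x^5 + 8x^3 + 4x^2
E_{-3/2} f = 4x^6 - 36x^5 + 137x^4 - (842/3)x^3 + (1299/4)x^2 - (801/4)x + 851/16
Δ f = 24x^5 + 60x^4 + 88x^3 + 76x^2 + 36x + 22/3
(D + E_{-3/2} + Δ) f = 4x^6 + 12x^5 + 197x^4 - (554/3)x^3 + (1619/4)x^2 - (657/4)x + 2905/48
E_{-1} f = 4x^6 - 24x^5 + 62x^4 - (260/3)x^3 + 68x^2 - 28x + 20/3
(-4E_{-1}) f = -16x^6 + 96x^5 - 248x^4 + (1040/3)x^3 - 272x^2 + 112x - 80/3
((D + E_{-3/2} + Δ) − 4E_{-1}) f = -12x^6 + 108x^5 - 51x^4 + 162x^3 + (531/4)x^2 - (209/4)x + 1625/48

the image equals g(x) = -12x^6 + 108x^5 - 51x^4 + 162x^3 + (531/4)x^2 - (209/4)x + 1625/48


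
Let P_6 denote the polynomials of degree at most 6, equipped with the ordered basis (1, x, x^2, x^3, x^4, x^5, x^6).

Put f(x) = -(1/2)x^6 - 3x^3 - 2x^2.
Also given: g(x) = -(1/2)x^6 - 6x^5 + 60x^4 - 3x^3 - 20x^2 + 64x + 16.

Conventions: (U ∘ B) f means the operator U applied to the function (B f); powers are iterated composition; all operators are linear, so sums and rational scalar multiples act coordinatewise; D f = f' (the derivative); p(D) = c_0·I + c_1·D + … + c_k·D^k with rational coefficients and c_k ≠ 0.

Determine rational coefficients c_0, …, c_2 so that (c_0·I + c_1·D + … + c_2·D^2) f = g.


D^0 f = -(1/2)x^6 - 3x^3 - 2x^2
D^1 f = -3x^5 - 9x^2 - 4x
D^2 f = -15x^4 - 18x - 4
matching coefficients of g against c_0 f + c_1 Df + … from the top degree down determines the c_i
solution: c_0 = 1, c_1 = 2, c_2 = -4

p(D) = I + 2·D − 4·D^2, i.e. c_0 = 1, c_1 = 2, c_2 = -4


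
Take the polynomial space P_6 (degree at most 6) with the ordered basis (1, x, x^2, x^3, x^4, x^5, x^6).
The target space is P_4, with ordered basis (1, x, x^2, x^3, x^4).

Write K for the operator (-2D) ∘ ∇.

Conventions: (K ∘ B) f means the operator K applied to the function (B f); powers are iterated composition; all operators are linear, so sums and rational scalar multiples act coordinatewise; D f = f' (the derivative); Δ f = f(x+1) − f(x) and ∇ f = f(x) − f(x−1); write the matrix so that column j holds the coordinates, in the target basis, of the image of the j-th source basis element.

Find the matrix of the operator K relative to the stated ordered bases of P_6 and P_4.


the matrix is [[0, 0, -4, 6, -8, 10, -12]; [0, 0, 0, -12, 24, -40, 60]; [0, 0, 0, 0, -24, 60, -120]; [0, 0, 0, 0, 0, -40, 120]; [0, 0, 0, 0, 0, 0, -60]] (rows listed top to bottom)

image of 1: 0
image of x: 0
image of x^2: -4
image of x^3: -12x + 6
image of x^4: -24x^2 + 24x - 8
image of x^5: -40x^3 + 60x^2 - 40x + 10
image of x^6: -60x^4 + 120x^3 - 120x^2 + 60x - 12
each image's coordinates form column j of the matrix


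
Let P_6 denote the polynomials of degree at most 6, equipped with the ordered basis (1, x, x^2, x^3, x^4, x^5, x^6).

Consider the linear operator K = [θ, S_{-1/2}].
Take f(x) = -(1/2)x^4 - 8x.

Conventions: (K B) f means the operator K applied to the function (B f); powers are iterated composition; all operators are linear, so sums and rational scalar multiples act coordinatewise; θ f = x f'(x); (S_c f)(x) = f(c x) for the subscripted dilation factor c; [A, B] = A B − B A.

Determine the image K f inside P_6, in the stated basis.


g(x) = 0

S_{-1/2} f = -(1/32)x^4 + 4x
θ S_{-1/2} f = -(1/8)x^4 + 4x
θ f = -2x^4 - 8x
S_{-1/2} θ f = -(1/8)x^4 + 4x
[θ, S_{-1/2}] f = 0


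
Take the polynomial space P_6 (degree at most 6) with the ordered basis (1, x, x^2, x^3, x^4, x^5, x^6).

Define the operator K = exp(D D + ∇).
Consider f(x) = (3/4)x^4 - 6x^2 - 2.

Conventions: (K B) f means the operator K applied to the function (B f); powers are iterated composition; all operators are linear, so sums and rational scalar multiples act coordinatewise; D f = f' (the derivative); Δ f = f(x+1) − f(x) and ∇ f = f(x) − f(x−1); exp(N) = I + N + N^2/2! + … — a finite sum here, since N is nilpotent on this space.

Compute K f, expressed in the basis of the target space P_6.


the result is g(x) = (3/4)x^4 + 3x^3 + 3x^2 + 3x - 17/4

order-1 term: 3x^3 + (9/2)x^2 - 9x - 27/4
order-2 term: (9/2)x^2 + 9x - 3/4
order-3 term: 3x + 9/2
order-4 term: 3/4
the series for exp(D D + ∇) f terminates at order 4
exp(D D + ∇) f = (3/4)x^4 + 3x^3 + 3x^2 + 3x - 17/4


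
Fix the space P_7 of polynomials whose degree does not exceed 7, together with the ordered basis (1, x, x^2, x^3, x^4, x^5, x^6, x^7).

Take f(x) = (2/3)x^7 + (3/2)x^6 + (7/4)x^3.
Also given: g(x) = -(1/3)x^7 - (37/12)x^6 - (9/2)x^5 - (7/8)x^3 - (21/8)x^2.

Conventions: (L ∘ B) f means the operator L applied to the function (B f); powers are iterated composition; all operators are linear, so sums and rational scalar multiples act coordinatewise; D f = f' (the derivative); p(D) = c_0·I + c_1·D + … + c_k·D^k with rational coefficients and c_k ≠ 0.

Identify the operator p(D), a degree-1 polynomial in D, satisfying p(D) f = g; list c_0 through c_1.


c_0 = -1/2, c_1 = -1/2

D^0 f = (2/3)x^7 + (3/2)x^6 + (7/4)x^3
D^1 f = (14/3)x^6 + 9x^5 + (21/4)x^2
matching coefficients of g against c_0 f + c_1 Df + … from the top degree down determines the c_i
solution: c_0 = -1/2, c_1 = -1/2


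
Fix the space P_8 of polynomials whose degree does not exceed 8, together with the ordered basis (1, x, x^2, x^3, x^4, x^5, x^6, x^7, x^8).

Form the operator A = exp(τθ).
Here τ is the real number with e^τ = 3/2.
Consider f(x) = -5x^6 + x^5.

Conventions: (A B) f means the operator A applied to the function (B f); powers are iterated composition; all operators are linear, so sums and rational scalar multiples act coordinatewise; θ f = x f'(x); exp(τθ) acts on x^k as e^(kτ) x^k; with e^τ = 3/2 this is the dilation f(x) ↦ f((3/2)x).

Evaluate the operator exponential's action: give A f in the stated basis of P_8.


the image equals g(x) = -(3645/64)x^6 + (243/32)x^5

exp(τθ) x^k = e^(kτ) x^k; with e^τ = 3/2 this sends x^k to (3/2)^k x^k
x^5 ↦ 243/32 x^5
x^6 ↦ 729/64 x^6
applying this coordinatewise to f: exp(τθ) f = -(3645/64)x^6 + (243/32)x^5


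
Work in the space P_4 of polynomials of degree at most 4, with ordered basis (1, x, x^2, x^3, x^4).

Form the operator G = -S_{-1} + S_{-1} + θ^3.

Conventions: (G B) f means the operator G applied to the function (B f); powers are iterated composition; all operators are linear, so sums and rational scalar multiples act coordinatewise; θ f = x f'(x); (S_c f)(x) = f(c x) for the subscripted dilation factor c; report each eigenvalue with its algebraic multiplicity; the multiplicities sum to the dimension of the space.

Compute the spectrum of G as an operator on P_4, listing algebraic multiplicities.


image of 1: 0
image of x: x
image of x^2: 8x^2
image of x^3: 27x^3
image of x^4: 64x^4
the matrix is upper triangular; its diagonal is (0, 1, 8, 27, 64)
for a triangular matrix the eigenvalues are the diagonal entries, with algebraic multiplicity their repetition count

λ = 0 (multiplicity 1), λ = 1 (multiplicity 1), λ = 8 (multiplicity 1), λ = 27 (multiplicity 1), λ = 64 (multiplicity 1)


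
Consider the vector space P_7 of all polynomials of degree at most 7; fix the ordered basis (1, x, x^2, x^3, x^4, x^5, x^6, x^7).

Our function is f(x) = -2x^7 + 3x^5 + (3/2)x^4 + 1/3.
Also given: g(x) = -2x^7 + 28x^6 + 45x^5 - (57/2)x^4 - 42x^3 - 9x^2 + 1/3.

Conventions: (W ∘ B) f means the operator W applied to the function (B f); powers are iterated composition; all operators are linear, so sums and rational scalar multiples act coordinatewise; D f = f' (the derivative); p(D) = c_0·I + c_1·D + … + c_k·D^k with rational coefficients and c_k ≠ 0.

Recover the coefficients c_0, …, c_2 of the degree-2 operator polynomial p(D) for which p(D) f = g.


D^0 f = -2x^7 + 3x^5 + (3/2)x^4 + 1/3
D^1 f = -14x^6 + 15x^4 + 6x^3
D^2 f = -84x^5 + 60x^3 + 18x^2
matching coefficients of g against c_0 f + c_1 Df + … from the top degree down determines the c_i
solution: c_0 = 1, c_1 = -2, c_2 = -1/2

p(D) = I − 2·D − (1/2)·D^2, i.e. c_0 = 1, c_1 = -2, c_2 = -1/2


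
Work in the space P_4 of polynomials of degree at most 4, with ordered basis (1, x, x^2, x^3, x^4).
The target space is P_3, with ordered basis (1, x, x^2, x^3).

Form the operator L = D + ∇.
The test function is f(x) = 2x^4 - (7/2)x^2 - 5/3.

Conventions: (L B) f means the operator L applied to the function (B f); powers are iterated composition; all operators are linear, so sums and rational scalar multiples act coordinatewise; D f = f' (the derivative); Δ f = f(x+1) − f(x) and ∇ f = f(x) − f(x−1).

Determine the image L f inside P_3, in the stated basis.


D f = 8x^3 - 7x
∇ f = 8x^3 - 12x^2 + x + 3/2
(D + ∇) f = 16x^3 - 12x^2 - 6x + 3/2

the result is g(x) = 16x^3 - 12x^2 - 6x + 3/2


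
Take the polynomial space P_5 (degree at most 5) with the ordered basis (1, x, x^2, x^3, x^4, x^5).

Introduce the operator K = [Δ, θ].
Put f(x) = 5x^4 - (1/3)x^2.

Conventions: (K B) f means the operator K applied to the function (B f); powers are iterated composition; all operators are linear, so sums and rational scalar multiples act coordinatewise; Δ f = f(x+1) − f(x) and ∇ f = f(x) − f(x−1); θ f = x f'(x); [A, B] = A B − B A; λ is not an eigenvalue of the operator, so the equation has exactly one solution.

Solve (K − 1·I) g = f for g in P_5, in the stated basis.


the image equals g(x) = -5x^4 - 20x^3 - (359/3)x^2 - (1258/3)x - 2216/3

write g with unknown coordinates in the stated basis and equate coefficients in (K − 1·I) g = f
solving from the highest basis element down gives g = -5x^4 - 20x^3 - (359/3)x^2 - (1258/3)x - 2216/3
check: K g = -20x^3 - 120x^2 - (1258/3)x - 2216/3
so K g − 1·g = 5x^4 - (1/3)x^2 = f ✓


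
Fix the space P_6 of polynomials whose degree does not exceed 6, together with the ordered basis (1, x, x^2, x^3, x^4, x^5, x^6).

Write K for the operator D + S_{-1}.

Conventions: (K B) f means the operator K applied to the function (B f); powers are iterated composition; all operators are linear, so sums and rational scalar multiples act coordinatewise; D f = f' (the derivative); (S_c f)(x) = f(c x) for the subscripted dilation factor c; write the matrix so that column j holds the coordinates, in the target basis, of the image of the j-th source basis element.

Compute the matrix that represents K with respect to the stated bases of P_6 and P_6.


image of 1: 1
image of x: -x + 1
image of x^2: x^2 + 2x
image of x^3: -x^3 + 3x^2
image of x^4: x^4 + 4x^3
image of x^5: -x^5 + 5x^4
image of x^6: x^6 + 6x^5
each image's coordinates form column j of the matrix

the matrix is [[1, 1, 0, 0, 0, 0, 0]; [0, -1, 2, 0, 0, 0, 0]; [0, 0, 1, 3, 0, 0, 0]; [0, 0, 0, -1, 4, 0, 0]; [0, 0, 0, 0, 1, 5, 0]; [0, 0, 0, 0, 0, -1, 6]; [0, 0, 0, 0, 0, 0, 1]] (rows listed top to bottom)


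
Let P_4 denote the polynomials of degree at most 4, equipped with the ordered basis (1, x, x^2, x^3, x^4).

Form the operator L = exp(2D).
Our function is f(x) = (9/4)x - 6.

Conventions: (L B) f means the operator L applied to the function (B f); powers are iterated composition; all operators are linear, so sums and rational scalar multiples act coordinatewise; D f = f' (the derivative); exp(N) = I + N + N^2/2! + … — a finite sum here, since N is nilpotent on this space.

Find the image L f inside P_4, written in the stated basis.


order-1 term: 9/2
the series for exp(2D) f terminates at order 1
exp(2D) f = (9/4)x - 3/2

g(x) = (9/4)x - 3/2


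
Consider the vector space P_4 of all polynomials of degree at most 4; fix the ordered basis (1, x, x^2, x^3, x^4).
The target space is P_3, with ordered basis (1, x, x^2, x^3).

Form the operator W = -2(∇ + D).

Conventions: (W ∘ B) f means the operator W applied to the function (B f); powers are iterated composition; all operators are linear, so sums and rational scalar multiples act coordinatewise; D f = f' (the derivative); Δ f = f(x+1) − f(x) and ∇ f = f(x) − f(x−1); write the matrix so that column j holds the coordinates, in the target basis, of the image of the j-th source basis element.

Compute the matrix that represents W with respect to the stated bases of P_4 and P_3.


the matrix is [[0, -4, 2, -2, 2]; [0, 0, -8, 6, -8]; [0, 0, 0, -12, 12]; [0, 0, 0, 0, -16]] (rows listed top to bottom)

image of 1: 0
image of x: -4
image of x^2: -8x + 2
image of x^3: -12x^2 + 6x - 2
image of x^4: -16x^3 + 12x^2 - 8x + 2
each image's coordinates form column j of the matrix


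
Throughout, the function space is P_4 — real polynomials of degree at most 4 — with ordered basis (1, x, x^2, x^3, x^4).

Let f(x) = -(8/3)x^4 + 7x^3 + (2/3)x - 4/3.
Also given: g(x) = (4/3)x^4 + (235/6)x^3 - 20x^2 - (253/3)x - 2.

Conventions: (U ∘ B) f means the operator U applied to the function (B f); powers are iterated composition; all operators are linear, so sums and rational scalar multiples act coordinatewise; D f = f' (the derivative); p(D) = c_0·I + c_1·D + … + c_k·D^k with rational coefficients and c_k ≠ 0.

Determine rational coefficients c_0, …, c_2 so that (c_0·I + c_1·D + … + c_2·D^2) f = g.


D^0 f = -(8/3)x^4 + 7x^3 + (2/3)x - 4/3
D^1 f = -(32/3)x^3 + 21x^2 + 2/3
D^2 f = -32x^2 + 42x
matching coefficients of g against c_0 f + c_1 Df + … from the top degree down determines the c_i
solution: c_0 = -1/2, c_1 = -4, c_2 = -2

c_0 = -1/2, c_1 = -4, c_2 = -2
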